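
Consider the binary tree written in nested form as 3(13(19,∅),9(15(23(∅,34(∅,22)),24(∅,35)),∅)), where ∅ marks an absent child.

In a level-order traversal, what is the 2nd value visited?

Level-order visits nodes level by level from the root, left to right within each level.
Level 0: 3
Level 1: 13, 9
Level 2: 19, 15
Level 3: 23, 24
Level 4: 34, 35
Level 5: 22
Full level-order sequence: 3, 13, 9, 19, 15, 23, 24, 34, 35, 22.

13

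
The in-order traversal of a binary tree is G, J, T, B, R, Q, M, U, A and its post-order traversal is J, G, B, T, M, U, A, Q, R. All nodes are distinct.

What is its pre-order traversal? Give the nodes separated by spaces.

R T G J B Q A U M

The last element of post-order is the root; it splits in-order into left and right subtrees.
Root R: left subtree has 4 nodes {G, J, T, B}, right has 4 {Q, M, U, A}.
  Root T: left subtree has 2 nodes {G, J}, right has 1 {B}.
    Root G: left subtree has 0 nodes { }, right has 1 {J}.
  Root Q: left subtree has 0 nodes { }, right has 3 {M, U, A}.
    Root A: left subtree has 2 nodes {M, U}, right has 0 { }.
      Root U: left subtree has 1 node {M}, right has 0 { }.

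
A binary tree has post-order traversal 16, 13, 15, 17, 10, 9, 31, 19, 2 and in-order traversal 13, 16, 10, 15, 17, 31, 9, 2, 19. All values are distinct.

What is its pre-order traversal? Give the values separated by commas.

2, 31, 10, 13, 16, 17, 15, 9, 19

The last element of post-order is the root; it splits in-order into left and right subtrees.
Root 2: left subtree has 7 nodes {13, 16, 10, 15, 17, 31, 9}, right has 1 {19}.
  Root 31: left subtree has 5 nodes {13, 16, 10, 15, 17}, right has 1 {9}.
    Root 10: left subtree has 2 nodes {13, 16}, right has 2 {15, 17}.
      Root 13: left subtree has 0 nodes { }, right has 1 {16}.
      Root 17: left subtree has 1 node {15}, right has 0 { }.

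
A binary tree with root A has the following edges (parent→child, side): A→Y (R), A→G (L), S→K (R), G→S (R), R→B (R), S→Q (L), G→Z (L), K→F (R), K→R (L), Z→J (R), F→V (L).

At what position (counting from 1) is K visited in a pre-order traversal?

7

Pre-order visits the node, then its left subtree, then its right subtree.
Visit A.
At A: go left to G.
  Visit G.
  At G: go left to Z.
    Visit Z.
    At Z: no left child.
    At Z: go right to J.
      J is a leaf — visit J.
  At G: go right to S.
    Visit S.
    At S: go left to Q.
      Q is a leaf — visit Q.
    At S: go right to K.
      Visit K.
      At K: go left to R.
        Visit R.
        At R: no left child.
        At R: go right to B.
          B is a leaf — visit B.
      At K: go right to F.
        Visit F.
        At F: go left to V.
          V is a leaf — visit V.
        At F: no right child.
At A: go right to Y.
  Y is a leaf — visit Y.
Full pre-order sequence: A, G, Z, J, S, Q, K, R, B, F, V, Y.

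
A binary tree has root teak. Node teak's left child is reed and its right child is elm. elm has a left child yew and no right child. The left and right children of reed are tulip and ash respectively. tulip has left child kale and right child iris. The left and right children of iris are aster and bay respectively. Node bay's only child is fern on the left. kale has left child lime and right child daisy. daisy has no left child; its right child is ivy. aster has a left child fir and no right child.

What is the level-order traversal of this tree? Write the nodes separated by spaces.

Level-order visits nodes level by level from the root, left to right within each level.
Level 0: teak
Level 1: reed, elm
Level 2: tulip, ash, yew
Level 3: kale, iris
Level 4: lime, daisy, aster, bay
Level 5: ivy, fir, fern

teak reed elm tulip ash yew kale iris lime daisy aster bay ivy fir fern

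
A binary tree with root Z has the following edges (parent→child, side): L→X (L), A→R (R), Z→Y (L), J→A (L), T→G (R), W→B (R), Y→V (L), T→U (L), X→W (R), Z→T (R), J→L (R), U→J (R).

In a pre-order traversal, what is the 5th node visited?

Pre-order visits the node, then its left subtree, then its right subtree.
Visit Z.
At Z: go left to Y.
  Visit Y.
  At Y: go left to V.
    V is a leaf — visit V.
  At Y: no right child.
At Z: go right to T.
  Visit T.
  At T: go left to U.
    Visit U.
    At U: no left child.
    At U: go right to J.
      Visit J.
      At J: go left to A.
        Visit A.
        At A: no left child.
        At A: go right to R.
          R is a leaf — visit R.
      At J: go right to L.
        Visit L.
        At L: go left to X.
          Visit X.
          At X: no left child.
          At X: go right to W.
            Visit W.
            At W: no left child.
            At W: go right to B.
              B is a leaf — visit B.
        At L: no right child.
  At T: go right to G.
    G is a leaf — visit G.
Full pre-order sequence: Z, Y, V, T, U, J, A, R, L, X, W, B, G.

U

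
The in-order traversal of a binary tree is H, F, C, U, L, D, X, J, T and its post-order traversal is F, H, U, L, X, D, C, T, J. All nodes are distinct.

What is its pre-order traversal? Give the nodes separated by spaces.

The last element of post-order is the root; it splits in-order into left and right subtrees.
Root J: left subtree has 7 nodes {H, F, C, U, L, D, X}, right has 1 {T}.
  Root C: left subtree has 2 nodes {H, F}, right has 4 {U, L, D, X}.
    Root H: left subtree has 0 nodes { }, right has 1 {F}.
    Root D: left subtree has 2 nodes {U, L}, right has 1 {X}.
      Root L: left subtree has 1 node {U}, right has 0 { }.

J C H F D L U X T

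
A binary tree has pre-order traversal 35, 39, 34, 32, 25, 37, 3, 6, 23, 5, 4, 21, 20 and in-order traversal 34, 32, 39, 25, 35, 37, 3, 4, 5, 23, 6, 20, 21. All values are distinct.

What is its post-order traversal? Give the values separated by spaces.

32 34 25 39 4 5 23 20 21 6 3 37 35

The first element of pre-order is the root; it splits in-order into left and right subtrees.
Root 35: left subtree has 4 nodes {34, 32, 39, 25}, right has 8 {37, 3, 4, 5, 23, 6, 20, 21}.
  Root 39: left subtree has 2 nodes {34, 32}, right has 1 {25}.
    Root 34: left subtree has 0 nodes { }, right has 1 {32}.
  Root 37: left subtree has 0 nodes { }, right has 7 {3, 4, 5, 23, 6, 20, 21}.
    Root 3: left subtree has 0 nodes { }, right has 6 {4, 5, 23, 6, 20, 21}.
      Root 6: left subtree has 3 nodes {4, 5, 23}, right has 2 {20, 21}.
        Root 23: left subtree has 2 nodes {4, 5}, right has 0 { }.
          Root 5: left subtree has 1 node {4}, right has 0 { }.
        Root 21: left subtree has 1 node {20}, right has 0 { }.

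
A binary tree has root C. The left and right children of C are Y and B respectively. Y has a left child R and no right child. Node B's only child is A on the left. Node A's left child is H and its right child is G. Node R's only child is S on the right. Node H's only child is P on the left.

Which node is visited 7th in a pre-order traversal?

Pre-order visits the node, then its left subtree, then its right subtree.
Visit C.
At C: go left to Y.
  Visit Y.
  At Y: go left to R.
    Visit R.
    At R: no left child.
    At R: go right to S.
      S is a leaf — visit S.
  At Y: no right child.
At C: go right to B.
  Visit B.
  At B: go left to A.
    Visit A.
    At A: go left to H.
      Visit H.
      At H: go left to P.
        P is a leaf — visit P.
      At H: no right child.
    At A: go right to G.
      G is a leaf — visit G.
  At B: no right child.
Full pre-order sequence: C, Y, R, S, B, A, H, P, G.

H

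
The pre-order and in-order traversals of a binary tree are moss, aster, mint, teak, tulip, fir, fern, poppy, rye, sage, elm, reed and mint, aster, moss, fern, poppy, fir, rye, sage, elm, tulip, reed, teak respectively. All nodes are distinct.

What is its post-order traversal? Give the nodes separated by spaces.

The first element of pre-order is the root; it splits in-order into left and right subtrees.
Root moss: left subtree has 2 nodes {mint, aster}, right has 9 {fern, poppy, fir, rye, sage, elm, tulip, reed, teak}.
  Root aster: left subtree has 1 node {mint}, right has 0 { }.
  Root teak: left subtree has 8 nodes {fern, poppy, fir, rye, sage, elm, tulip, reed}, right has 0 { }.
    Root tulip: left subtree has 6 nodes {fern, poppy, fir, rye, sage, elm}, right has 1 {reed}.
      Root fir: left subtree has 2 nodes {fern, poppy}, right has 3 {rye, sage, elm}.
        Root fern: left subtree has 0 nodes { }, right has 1 {poppy}.
        Root rye: left subtree has 0 nodes { }, right has 2 {sage, elm}.
          Root sage: left subtree has 0 nodes { }, right has 1 {elm}.

mint aster poppy fern elm sage rye fir reed tulip teak moss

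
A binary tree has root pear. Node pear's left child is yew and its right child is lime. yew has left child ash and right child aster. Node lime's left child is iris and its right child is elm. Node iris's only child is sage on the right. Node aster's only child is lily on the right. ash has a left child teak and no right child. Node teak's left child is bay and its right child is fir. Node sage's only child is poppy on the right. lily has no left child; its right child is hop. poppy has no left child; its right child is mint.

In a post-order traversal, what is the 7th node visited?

aster

Post-order visits the left subtree, then the right subtree, then the node.
At pear: go left to yew.
  At yew: go left to ash.
    At ash: go left to teak.
      At teak: go left to bay.
        bay is a leaf — visit bay.
      At teak: go right to fir.
        fir is a leaf — visit fir.
      Visit teak.
    At ash: no right child.
    Visit ash.
  At yew: go right to aster.
    At aster: no left child.
    At aster: go right to lily.
      At lily: no left child.
      At lily: go right to hop.
        hop is a leaf — visit hop.
      Visit lily.
    Visit aster.
  Visit yew.
At pear: go right to lime.
  At lime: go left to iris.
    At iris: no left child.
    At iris: go right to sage.
      At sage: no left child.
      At sage: go right to poppy.
        At poppy: no left child.
        At poppy: go right to mint.
          mint is a leaf — visit mint.
        Visit poppy.
      Visit sage.
    Visit iris.
  At lime: go right to elm.
    elm is a leaf — visit elm.
  Visit lime.
Visit pear.
Full post-order sequence: bay, fir, teak, ash, hop, lily, aster, yew, mint, poppy, sage, iris, elm, lime, pear.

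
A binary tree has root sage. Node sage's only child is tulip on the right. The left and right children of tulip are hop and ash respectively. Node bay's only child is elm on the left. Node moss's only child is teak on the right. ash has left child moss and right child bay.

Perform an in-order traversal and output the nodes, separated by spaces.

In-order visits the left subtree, then the node, then the right subtree.
At sage: no left child.
Visit sage.
At sage: go right to tulip.
  At tulip: go left to hop.
    hop is a leaf — visit hop.
  Visit tulip.
  At tulip: go right to ash.
    At ash: go left to moss.
      At moss: no left child.
      Visit moss.
      At moss: go right to teak.
        teak is a leaf — visit teak.
    Visit ash.
    At ash: go right to bay.
      At bay: go left to elm.
        elm is a leaf — visit elm.
      Visit bay.
      At bay: no right child.

sage hop tulip moss teak ash elm bay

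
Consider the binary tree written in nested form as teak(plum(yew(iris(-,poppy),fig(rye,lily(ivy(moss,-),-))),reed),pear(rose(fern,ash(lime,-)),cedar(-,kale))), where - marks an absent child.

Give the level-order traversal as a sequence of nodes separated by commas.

teak, plum, pear, yew, reed, rose, cedar, iris, fig, fern, ash, kale, poppy, rye, lily, lime, ivy, moss

Level-order visits nodes level by level from the root, left to right within each level.
Level 0: teak
Level 1: plum, pear
Level 2: yew, reed, rose, cedar
Level 3: iris, fig, fern, ash, kale
Level 4: poppy, rye, lily, lime
Level 5: ivy
Level 6: moss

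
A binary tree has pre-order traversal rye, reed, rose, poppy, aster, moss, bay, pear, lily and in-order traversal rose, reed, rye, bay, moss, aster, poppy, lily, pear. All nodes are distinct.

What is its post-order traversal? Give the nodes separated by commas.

The first element of pre-order is the root; it splits in-order into left and right subtrees.
Root rye: left subtree has 2 nodes {rose, reed}, right has 6 {bay, moss, aster, poppy, lily, pear}.
  Root reed: left subtree has 1 node {rose}, right has 0 { }.
  Root poppy: left subtree has 3 nodes {bay, moss, aster}, right has 2 {lily, pear}.
    Root aster: left subtree has 2 nodes {bay, moss}, right has 0 { }.
      Root moss: left subtree has 1 node {bay}, right has 0 { }.
    Root pear: left subtree has 1 node {lily}, right has 0 { }.

rose, reed, bay, moss, aster, lily, pear, poppy, rye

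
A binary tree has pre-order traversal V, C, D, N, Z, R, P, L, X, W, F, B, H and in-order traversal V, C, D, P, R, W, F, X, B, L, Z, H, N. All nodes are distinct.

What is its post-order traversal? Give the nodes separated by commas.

The first element of pre-order is the root; it splits in-order into left and right subtrees.
Root V: left subtree has 0 nodes { }, right has 12 {C, D, P, R, W, F, X, B, L, Z, H, N}.
  Root C: left subtree has 0 nodes { }, right has 11 {D, P, R, W, F, X, B, L, Z, H, N}.
    Root D: left subtree has 0 nodes { }, right has 10 {P, R, W, F, X, B, L, Z, H, N}.
      Root N: left subtree has 9 nodes {P, R, W, F, X, B, L, Z, H}, right has 0 { }.
        Root Z: left subtree has 7 nodes {P, R, W, F, X, B, L}, right has 1 {H}.
          Root R: left subtree has 1 node {P}, right has 5 {W, F, X, B, L}.
            Root L: left subtree has 4 nodes {W, F, X, B}, right has 0 { }.
              Root X: left subtree has 2 nodes {W, F}, right has 1 {B}.
                Root W: left subtree has 0 nodes { }, right has 1 {F}.

P, F, W, B, X, L, R, H, Z, N, D, C, V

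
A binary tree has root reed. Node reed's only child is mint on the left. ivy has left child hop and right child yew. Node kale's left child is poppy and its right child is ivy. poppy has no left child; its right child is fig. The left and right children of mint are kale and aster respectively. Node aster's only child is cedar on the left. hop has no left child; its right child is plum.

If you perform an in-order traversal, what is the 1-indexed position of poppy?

1

In-order visits the left subtree, then the node, then the right subtree.
At reed: go left to mint.
  At mint: go left to kale.
    At kale: go left to poppy.
      At poppy: no left child.
      Visit poppy.
      At poppy: go right to fig.
        fig is a leaf — visit fig.
    Visit kale.
    At kale: go right to ivy.
      At ivy: go left to hop.
        At hop: no left child.
        Visit hop.
        At hop: go right to plum.
          plum is a leaf — visit plum.
      Visit ivy.
      At ivy: go right to yew.
        yew is a leaf — visit yew.
  Visit mint.
  At mint: go right to aster.
    At aster: go left to cedar.
      cedar is a leaf — visit cedar.
    Visit aster.
    At aster: no right child.
Visit reed.
At reed: no right child.
Full in-order sequence: poppy, fig, kale, hop, plum, ivy, yew, mint, cedar, aster, reed.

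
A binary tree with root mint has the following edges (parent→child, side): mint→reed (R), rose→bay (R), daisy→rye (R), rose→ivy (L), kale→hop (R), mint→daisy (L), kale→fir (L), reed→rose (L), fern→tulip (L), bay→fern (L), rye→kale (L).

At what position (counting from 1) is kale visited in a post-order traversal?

3

Post-order visits the left subtree, then the right subtree, then the node.
At mint: go left to daisy.
  At daisy: no left child.
  At daisy: go right to rye.
    At rye: go left to kale.
      At kale: go left to fir.
        fir is a leaf — visit fir.
      At kale: go right to hop.
        hop is a leaf — visit hop.
      Visit kale.
    At rye: no right child.
    Visit rye.
  Visit daisy.
At mint: go right to reed.
  At reed: go left to rose.
    At rose: go left to ivy.
      ivy is a leaf — visit ivy.
    At rose: go right to bay.
      At bay: go left to fern.
        At fern: go left to tulip.
          tulip is a leaf — visit tulip.
        At fern: no right child.
        Visit fern.
      At bay: no right child.
      Visit bay.
    Visit rose.
  At reed: no right child.
  Visit reed.
Visit mint.
Full post-order sequence: fir, hop, kale, rye, daisy, ivy, tulip, fern, bay, rose, reed, mint.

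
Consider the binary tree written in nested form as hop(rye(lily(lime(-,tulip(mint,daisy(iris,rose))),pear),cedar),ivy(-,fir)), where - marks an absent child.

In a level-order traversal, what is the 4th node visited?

lily

Level-order visits nodes level by level from the root, left to right within each level.
Level 0: hop
Level 1: rye, ivy
Level 2: lily, cedar, fir
Level 3: lime, pear
Level 4: tulip
Level 5: mint, daisy
Level 6: iris, rose
Full level-order sequence: hop, rye, ivy, lily, cedar, fir, lime, pear, tulip, mint, daisy, iris, rose.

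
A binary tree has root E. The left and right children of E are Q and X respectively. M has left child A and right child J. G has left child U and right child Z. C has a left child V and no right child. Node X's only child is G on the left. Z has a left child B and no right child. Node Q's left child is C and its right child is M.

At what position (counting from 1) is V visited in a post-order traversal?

1

Post-order visits the left subtree, then the right subtree, then the node.
At E: go left to Q.
  At Q: go left to C.
    At C: go left to V.
      V is a leaf — visit V.
    At C: no right child.
    Visit C.
  At Q: go right to M.
    At M: go left to A.
      A is a leaf — visit A.
    At M: go right to J.
      J is a leaf — visit J.
    Visit M.
  Visit Q.
At E: go right to X.
  At X: go left to G.
    At G: go left to U.
      U is a leaf — visit U.
    At G: go right to Z.
      At Z: go left to B.
        B is a leaf — visit B.
      At Z: no right child.
      Visit Z.
    Visit G.
  At X: no right child.
  Visit X.
Visit E.
Full post-order sequence: V, C, A, J, M, Q, U, B, Z, G, X, E.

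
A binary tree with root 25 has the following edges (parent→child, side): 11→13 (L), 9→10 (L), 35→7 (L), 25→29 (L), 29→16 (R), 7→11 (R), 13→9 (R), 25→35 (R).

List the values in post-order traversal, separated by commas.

16, 29, 10, 9, 13, 11, 7, 35, 25

Post-order visits the left subtree, then the right subtree, then the node.
At 25: go left to 29.
  At 29: no left child.
  At 29: go right to 16.
    16 is a leaf — visit 16.
  Visit 29.
At 25: go right to 35.
  At 35: go left to 7.
    At 7: no left child.
    At 7: go right to 11.
      At 11: go left to 13.
        At 13: no left child.
        At 13: go right to 9.
          At 9: go left to 10.
            10 is a leaf — visit 10.
          At 9: no right child.
          Visit 9.
        Visit 13.
      At 11: no right child.
      Visit 11.
    Visit 7.
  At 35: no right child.
  Visit 35.
Visit 25.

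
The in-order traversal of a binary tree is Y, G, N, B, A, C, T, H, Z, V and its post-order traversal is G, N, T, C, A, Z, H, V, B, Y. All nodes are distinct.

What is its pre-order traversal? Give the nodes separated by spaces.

Y B N G V H A C T Z

The last element of post-order is the root; it splits in-order into left and right subtrees.
Root Y: left subtree has 0 nodes { }, right has 9 {G, N, B, A, C, T, H, Z, V}.
  Root B: left subtree has 2 nodes {G, N}, right has 6 {A, C, T, H, Z, V}.
    Root N: left subtree has 1 node {G}, right has 0 { }.
    Root V: left subtree has 5 nodes {A, C, T, H, Z}, right has 0 { }.
      Root H: left subtree has 3 nodes {A, C, T}, right has 1 {Z}.
        Root A: left subtree has 0 nodes { }, right has 2 {C, T}.
          Root C: left subtree has 0 nodes { }, right has 1 {T}.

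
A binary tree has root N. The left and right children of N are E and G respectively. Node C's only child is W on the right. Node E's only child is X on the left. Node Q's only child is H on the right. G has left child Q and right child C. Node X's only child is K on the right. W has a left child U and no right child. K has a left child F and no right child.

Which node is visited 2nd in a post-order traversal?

Post-order visits the left subtree, then the right subtree, then the node.
At N: go left to E.
  At E: go left to X.
    At X: no left child.
    At X: go right to K.
      At K: go left to F.
        F is a leaf — visit F.
      At K: no right child.
      Visit K.
    Visit X.
  At E: no right child.
  Visit E.
At N: go right to G.
  At G: go left to Q.
    At Q: no left child.
    At Q: go right to H.
      H is a leaf — visit H.
    Visit Q.
  At G: go right to C.
    At C: no left child.
    At C: go right to W.
      At W: go left to U.
        U is a leaf — visit U.
      At W: no right child.
      Visit W.
    Visit C.
  Visit G.
Visit N.
Full post-order sequence: F, K, X, E, H, Q, U, W, C, G, N.

K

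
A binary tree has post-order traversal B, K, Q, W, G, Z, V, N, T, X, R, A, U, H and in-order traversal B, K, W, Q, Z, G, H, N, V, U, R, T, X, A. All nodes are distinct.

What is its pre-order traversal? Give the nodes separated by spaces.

The last element of post-order is the root; it splits in-order into left and right subtrees.
Root H: left subtree has 6 nodes {B, K, W, Q, Z, G}, right has 7 {N, V, U, R, T, X, A}.
  Root Z: left subtree has 4 nodes {B, K, W, Q}, right has 1 {G}.
    Root W: left subtree has 2 nodes {B, K}, right has 1 {Q}.
      Root K: left subtree has 1 node {B}, right has 0 { }.
  Root U: left subtree has 2 nodes {N, V}, right has 4 {R, T, X, A}.
    Root N: left subtree has 0 nodes { }, right has 1 {V}.
    Root A: left subtree has 3 nodes {R, T, X}, right has 0 { }.
      Root R: left subtree has 0 nodes { }, right has 2 {T, X}.
        Root X: left subtree has 1 node {T}, right has 0 { }.

H Z W K B Q G U N V A R X T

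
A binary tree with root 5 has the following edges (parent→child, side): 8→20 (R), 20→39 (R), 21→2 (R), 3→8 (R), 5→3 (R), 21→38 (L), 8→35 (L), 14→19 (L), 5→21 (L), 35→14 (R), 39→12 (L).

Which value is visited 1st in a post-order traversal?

38

Post-order visits the left subtree, then the right subtree, then the node.
At 5: go left to 21.
  At 21: go left to 38.
    38 is a leaf — visit 38.
  At 21: go right to 2.
    2 is a leaf — visit 2.
  Visit 21.
At 5: go right to 3.
  At 3: no left child.
  At 3: go right to 8.
    At 8: go left to 35.
      At 35: no left child.
      At 35: go right to 14.
        At 14: go left to 19.
          19 is a leaf — visit 19.
        At 14: no right child.
        Visit 14.
      Visit 35.
    At 8: go right to 20.
      At 20: no left child.
      At 20: go right to 39.
        At 39: go left to 12.
          12 is a leaf — visit 12.
        At 39: no right child.
        Visit 39.
      Visit 20.
    Visit 8.
  Visit 3.
Visit 5.
Full post-order sequence: 38, 2, 21, 19, 14, 35, 12, 39, 20, 8, 3, 5.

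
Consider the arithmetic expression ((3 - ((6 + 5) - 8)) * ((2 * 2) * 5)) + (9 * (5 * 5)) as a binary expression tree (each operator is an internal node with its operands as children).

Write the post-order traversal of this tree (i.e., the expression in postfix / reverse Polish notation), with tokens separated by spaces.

Post-order on an expression tree gives postfix notation: for each operator, emit left operand, right operand, then the operator.

3 6 5 + 8 - - 2 2 * 5 * * 9 5 5 * * +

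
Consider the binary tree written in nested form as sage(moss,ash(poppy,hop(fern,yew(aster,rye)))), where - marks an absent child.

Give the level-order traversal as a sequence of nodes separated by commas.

Level-order visits nodes level by level from the root, left to right within each level.
Level 0: sage
Level 1: moss, ash
Level 2: poppy, hop
Level 3: fern, yew
Level 4: aster, rye

sage, moss, ash, poppy, hop, fern, yew, aster, rye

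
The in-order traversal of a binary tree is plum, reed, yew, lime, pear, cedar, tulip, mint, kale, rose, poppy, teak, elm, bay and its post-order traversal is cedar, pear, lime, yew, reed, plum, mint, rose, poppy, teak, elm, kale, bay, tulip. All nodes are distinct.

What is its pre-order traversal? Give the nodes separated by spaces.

tulip plum reed yew lime pear cedar bay kale mint elm teak poppy rose

The last element of post-order is the root; it splits in-order into left and right subtrees.
Root tulip: left subtree has 6 nodes {plum, reed, yew, lime, pear, cedar}, right has 7 {mint, kale, rose, poppy, teak, elm, bay}.
  Root plum: left subtree has 0 nodes { }, right has 5 {reed, yew, lime, pear, cedar}.
    Root reed: left subtree has 0 nodes { }, right has 4 {yew, lime, pear, cedar}.
      Root yew: left subtree has 0 nodes { }, right has 3 {lime, pear, cedar}.
        Root lime: left subtree has 0 nodes { }, right has 2 {pear, cedar}.
          Root pear: left subtree has 0 nodes { }, right has 1 {cedar}.
  Root bay: left subtree has 6 nodes {mint, kale, rose, poppy, teak, elm}, right has 0 { }.
    Root kale: left subtree has 1 node {mint}, right has 4 {rose, poppy, teak, elm}.
      Root elm: left subtree has 3 nodes {rose, poppy, teak}, right has 0 { }.
        Root teak: left subtree has 2 nodes {rose, poppy}, right has 0 { }.
          Root poppy: left subtree has 1 node {rose}, right has 0 { }.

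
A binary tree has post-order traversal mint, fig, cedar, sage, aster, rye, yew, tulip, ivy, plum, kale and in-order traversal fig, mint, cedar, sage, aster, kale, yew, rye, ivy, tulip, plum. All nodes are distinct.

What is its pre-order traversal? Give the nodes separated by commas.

kale, aster, sage, cedar, fig, mint, plum, ivy, yew, rye, tulip

The last element of post-order is the root; it splits in-order into left and right subtrees.
Root kale: left subtree has 5 nodes {fig, mint, cedar, sage, aster}, right has 5 {yew, rye, ivy, tulip, plum}.
  Root aster: left subtree has 4 nodes {fig, mint, cedar, sage}, right has 0 { }.
    Root sage: left subtree has 3 nodes {fig, mint, cedar}, right has 0 { }.
      Root cedar: left subtree has 2 nodes {fig, mint}, right has 0 { }.
        Root fig: left subtree has 0 nodes { }, right has 1 {mint}.
  Root plum: left subtree has 4 nodes {yew, rye, ivy, tulip}, right has 0 { }.
    Root ivy: left subtree has 2 nodes {yew, rye}, right has 1 {tulip}.
      Root yew: left subtree has 0 nodes { }, right has 1 {rye}.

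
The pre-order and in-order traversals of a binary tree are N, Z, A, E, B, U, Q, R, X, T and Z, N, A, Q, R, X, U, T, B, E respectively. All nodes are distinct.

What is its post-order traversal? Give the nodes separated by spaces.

Z X R Q T U B E A N

The first element of pre-order is the root; it splits in-order into left and right subtrees.
Root N: left subtree has 1 node {Z}, right has 8 {A, Q, R, X, U, T, B, E}.
  Root A: left subtree has 0 nodes { }, right has 7 {Q, R, X, U, T, B, E}.
    Root E: left subtree has 6 nodes {Q, R, X, U, T, B}, right has 0 { }.
      Root B: left subtree has 5 nodes {Q, R, X, U, T}, right has 0 { }.
        Root U: left subtree has 3 nodes {Q, R, X}, right has 1 {T}.
          Root Q: left subtree has 0 nodes { }, right has 2 {R, X}.
            Root R: left subtree has 0 nodes { }, right has 1 {X}.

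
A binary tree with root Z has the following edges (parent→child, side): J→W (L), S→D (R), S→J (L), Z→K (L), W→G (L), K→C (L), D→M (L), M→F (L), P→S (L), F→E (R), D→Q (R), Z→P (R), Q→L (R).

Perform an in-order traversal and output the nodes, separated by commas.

C, K, Z, G, W, J, S, F, E, M, D, Q, L, P

In-order visits the left subtree, then the node, then the right subtree.
At Z: go left to K.
  At K: go left to C.
    C is a leaf — visit C.
  Visit K.
  At K: no right child.
Visit Z.
At Z: go right to P.
  At P: go left to S.
    At S: go left to J.
      At J: go left to W.
        At W: go left to G.
          G is a leaf — visit G.
        Visit W.
        At W: no right child.
      Visit J.
      At J: no right child.
    Visit S.
    At S: go right to D.
      At D: go left to M.
        At M: go left to F.
          At F: no left child.
          Visit F.
          At F: go right to E.
            E is a leaf — visit E.
        Visit M.
        At M: no right child.
      Visit D.
      At D: go right to Q.
        At Q: no left child.
        Visit Q.
        At Q: go right to L.
          L is a leaf — visit L.
  Visit P.
  At P: no right child.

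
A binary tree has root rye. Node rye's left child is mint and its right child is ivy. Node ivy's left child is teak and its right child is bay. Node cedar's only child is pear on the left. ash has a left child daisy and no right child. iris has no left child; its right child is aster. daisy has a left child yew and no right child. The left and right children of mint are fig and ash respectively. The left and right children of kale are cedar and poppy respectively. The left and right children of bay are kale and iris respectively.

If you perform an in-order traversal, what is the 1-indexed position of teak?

7

In-order visits the left subtree, then the node, then the right subtree.
At rye: go left to mint.
  At mint: go left to fig.
    fig is a leaf — visit fig.
  Visit mint.
  At mint: go right to ash.
    At ash: go left to daisy.
      At daisy: go left to yew.
        yew is a leaf — visit yew.
      Visit daisy.
      At daisy: no right child.
    Visit ash.
    At ash: no right child.
Visit rye.
At rye: go right to ivy.
  At ivy: go left to teak.
    teak is a leaf — visit teak.
  Visit ivy.
  At ivy: go right to bay.
    At bay: go left to kale.
      At kale: go left to cedar.
        At cedar: go left to pear.
          pear is a leaf — visit pear.
        Visit cedar.
        At cedar: no right child.
      Visit kale.
      At kale: go right to poppy.
        poppy is a leaf — visit poppy.
    Visit bay.
    At bay: go right to iris.
      At iris: no left child.
      Visit iris.
      At iris: go right to aster.
        aster is a leaf — visit aster.
Full in-order sequence: fig, mint, yew, daisy, ash, rye, teak, ivy, pear, cedar, kale, poppy, bay, iris, aster.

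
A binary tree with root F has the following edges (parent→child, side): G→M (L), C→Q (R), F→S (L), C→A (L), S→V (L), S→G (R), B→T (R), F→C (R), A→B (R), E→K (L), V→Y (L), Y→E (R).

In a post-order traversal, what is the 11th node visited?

Post-order visits the left subtree, then the right subtree, then the node.
At F: go left to S.
  At S: go left to V.
    At V: go left to Y.
      At Y: no left child.
      At Y: go right to E.
        At E: go left to K.
          K is a leaf — visit K.
        At E: no right child.
        Visit E.
      Visit Y.
    At V: no right child.
    Visit V.
  At S: go right to G.
    At G: go left to M.
      M is a leaf — visit M.
    At G: no right child.
    Visit G.
  Visit S.
At F: go right to C.
  At C: go left to A.
    At A: no left child.
    At A: go right to B.
      At B: no left child.
      At B: go right to T.
        T is a leaf — visit T.
      Visit B.
    Visit A.
  At C: go right to Q.
    Q is a leaf — visit Q.
  Visit C.
Visit F.
Full post-order sequence: K, E, Y, V, M, G, S, T, B, A, Q, C, F.

Q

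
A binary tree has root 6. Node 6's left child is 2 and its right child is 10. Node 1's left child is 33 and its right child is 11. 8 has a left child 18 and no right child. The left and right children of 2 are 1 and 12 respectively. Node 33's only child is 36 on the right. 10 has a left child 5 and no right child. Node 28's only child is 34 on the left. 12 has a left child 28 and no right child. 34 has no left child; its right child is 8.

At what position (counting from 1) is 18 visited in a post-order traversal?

5

Post-order visits the left subtree, then the right subtree, then the node.
At 6: go left to 2.
  At 2: go left to 1.
    At 1: go left to 33.
      At 33: no left child.
      At 33: go right to 36.
        36 is a leaf — visit 36.
      Visit 33.
    At 1: go right to 11.
      11 is a leaf — visit 11.
    Visit 1.
  At 2: go right to 12.
    At 12: go left to 28.
      At 28: go left to 34.
        At 34: no left child.
        At 34: go right to 8.
          At 8: go left to 18.
            18 is a leaf — visit 18.
          At 8: no right child.
          Visit 8.
        Visit 34.
      At 28: no right child.
      Visit 28.
    At 12: no right child.
    Visit 12.
  Visit 2.
At 6: go right to 10.
  At 10: go left to 5.
    5 is a leaf — visit 5.
  At 10: no right child.
  Visit 10.
Visit 6.
Full post-order sequence: 36, 33, 11, 1, 18, 8, 34, 28, 12, 2, 5, 10, 6.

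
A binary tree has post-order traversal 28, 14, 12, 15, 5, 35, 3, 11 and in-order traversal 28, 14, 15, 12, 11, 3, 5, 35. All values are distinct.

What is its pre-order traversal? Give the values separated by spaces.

The last element of post-order is the root; it splits in-order into left and right subtrees.
Root 11: left subtree has 4 nodes {28, 14, 15, 12}, right has 3 {3, 5, 35}.
  Root 15: left subtree has 2 nodes {28, 14}, right has 1 {12}.
    Root 14: left subtree has 1 node {28}, right has 0 { }.
  Root 3: left subtree has 0 nodes { }, right has 2 {5, 35}.
    Root 35: left subtree has 1 node {5}, right has 0 { }.

11 15 14 28 12 3 35 5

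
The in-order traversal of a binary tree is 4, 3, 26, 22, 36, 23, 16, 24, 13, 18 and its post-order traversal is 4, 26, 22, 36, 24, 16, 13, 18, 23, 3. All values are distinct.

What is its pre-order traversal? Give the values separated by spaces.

The last element of post-order is the root; it splits in-order into left and right subtrees.
Root 3: left subtree has 1 node {4}, right has 8 {26, 22, 36, 23, 16, 24, 13, 18}.
  Root 23: left subtree has 3 nodes {26, 22, 36}, right has 4 {16, 24, 13, 18}.
    Root 36: left subtree has 2 nodes {26, 22}, right has 0 { }.
      Root 22: left subtree has 1 node {26}, right has 0 { }.
    Root 18: left subtree has 3 nodes {16, 24, 13}, right has 0 { }.
      Root 13: left subtree has 2 nodes {16, 24}, right has 0 { }.
        Root 16: left subtree has 0 nodes { }, right has 1 {24}.

3 4 23 36 22 26 18 13 16 24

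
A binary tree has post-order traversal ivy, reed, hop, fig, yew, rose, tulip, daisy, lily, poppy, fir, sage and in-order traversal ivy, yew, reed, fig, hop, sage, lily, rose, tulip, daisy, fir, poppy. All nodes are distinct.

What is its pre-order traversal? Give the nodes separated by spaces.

The last element of post-order is the root; it splits in-order into left and right subtrees.
Root sage: left subtree has 5 nodes {ivy, yew, reed, fig, hop}, right has 6 {lily, rose, tulip, daisy, fir, poppy}.
  Root yew: left subtree has 1 node {ivy}, right has 3 {reed, fig, hop}.
    Root fig: left subtree has 1 node {reed}, right has 1 {hop}.
  Root fir: left subtree has 4 nodes {lily, rose, tulip, daisy}, right has 1 {poppy}.
    Root lily: left subtree has 0 nodes { }, right has 3 {rose, tulip, daisy}.
      Root daisy: left subtree has 2 nodes {rose, tulip}, right has 0 { }.
        Root tulip: left subtree has 1 node {rose}, right has 0 { }.

sage yew ivy fig reed hop fir lily daisy tulip rose poppy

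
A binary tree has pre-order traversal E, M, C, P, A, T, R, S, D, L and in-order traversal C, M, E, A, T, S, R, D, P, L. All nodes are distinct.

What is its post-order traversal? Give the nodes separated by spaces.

The first element of pre-order is the root; it splits in-order into left and right subtrees.
Root E: left subtree has 2 nodes {C, M}, right has 7 {A, T, S, R, D, P, L}.
  Root M: left subtree has 1 node {C}, right has 0 { }.
  Root P: left subtree has 5 nodes {A, T, S, R, D}, right has 1 {L}.
    Root A: left subtree has 0 nodes { }, right has 4 {T, S, R, D}.
      Root T: left subtree has 0 nodes { }, right has 3 {S, R, D}.
        Root R: left subtree has 1 node {S}, right has 1 {D}.

C M S D R T A L P E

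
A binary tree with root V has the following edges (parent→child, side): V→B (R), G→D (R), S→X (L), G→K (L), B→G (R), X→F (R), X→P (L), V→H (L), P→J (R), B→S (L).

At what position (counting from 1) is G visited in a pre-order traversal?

9

Pre-order visits the node, then its left subtree, then its right subtree.
Visit V.
At V: go left to H.
  H is a leaf — visit H.
At V: go right to B.
  Visit B.
  At B: go left to S.
    Visit S.
    At S: go left to X.
      Visit X.
      At X: go left to P.
        Visit P.
        At P: no left child.
        At P: go right to J.
          J is a leaf — visit J.
      At X: go right to F.
        F is a leaf — visit F.
    At S: no right child.
  At B: go right to G.
    Visit G.
    At G: go left to K.
      K is a leaf — visit K.
    At G: go right to D.
      D is a leaf — visit D.
Full pre-order sequence: V, H, B, S, X, P, J, F, G, K, D.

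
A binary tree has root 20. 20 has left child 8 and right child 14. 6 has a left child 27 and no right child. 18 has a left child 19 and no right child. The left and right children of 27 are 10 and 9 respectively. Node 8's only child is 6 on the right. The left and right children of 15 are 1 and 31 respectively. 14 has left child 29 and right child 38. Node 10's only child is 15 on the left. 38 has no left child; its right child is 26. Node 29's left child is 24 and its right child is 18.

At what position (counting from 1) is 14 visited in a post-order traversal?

Post-order visits the left subtree, then the right subtree, then the node.
At 20: go left to 8.
  At 8: no left child.
  At 8: go right to 6.
    At 6: go left to 27.
      At 27: go left to 10.
        At 10: go left to 15.
          At 15: go left to 1.
            1 is a leaf — visit 1.
          At 15: go right to 31.
            31 is a leaf — visit 31.
          Visit 15.
        At 10: no right child.
        Visit 10.
      At 27: go right to 9.
        9 is a leaf — visit 9.
      Visit 27.
    At 6: no right child.
    Visit 6.
  Visit 8.
At 20: go right to 14.
  At 14: go left to 29.
    At 29: go left to 24.
      24 is a leaf — visit 24.
    At 29: go right to 18.
      At 18: go left to 19.
        19 is a leaf — visit 19.
      At 18: no right child.
      Visit 18.
    Visit 29.
  At 14: go right to 38.
    At 38: no left child.
    At 38: go right to 26.
      26 is a leaf — visit 26.
    Visit 38.
  Visit 14.
Visit 20.
Full post-order sequence: 1, 31, 15, 10, 9, 27, 6, 8, 24, 19, 18, 29, 26, 38, 14, 20.

15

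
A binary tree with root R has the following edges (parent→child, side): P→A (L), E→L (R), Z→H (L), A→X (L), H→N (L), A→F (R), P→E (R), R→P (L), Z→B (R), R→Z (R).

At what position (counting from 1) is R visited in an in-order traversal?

7

In-order visits the left subtree, then the node, then the right subtree.
At R: go left to P.
  At P: go left to A.
    At A: go left to X.
      X is a leaf — visit X.
    Visit A.
    At A: go right to F.
      F is a leaf — visit F.
  Visit P.
  At P: go right to E.
    At E: no left child.
    Visit E.
    At E: go right to L.
      L is a leaf — visit L.
Visit R.
At R: go right to Z.
  At Z: go left to H.
    At H: go left to N.
      N is a leaf — visit N.
    Visit H.
    At H: no right child.
  Visit Z.
  At Z: go right to B.
    B is a leaf — visit B.
Full in-order sequence: X, A, F, P, E, L, R, N, H, Z, B.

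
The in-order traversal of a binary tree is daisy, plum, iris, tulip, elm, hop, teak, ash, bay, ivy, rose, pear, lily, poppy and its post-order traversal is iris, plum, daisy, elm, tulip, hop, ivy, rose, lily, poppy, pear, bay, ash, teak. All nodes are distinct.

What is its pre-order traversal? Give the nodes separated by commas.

The last element of post-order is the root; it splits in-order into left and right subtrees.
Root teak: left subtree has 6 nodes {daisy, plum, iris, tulip, elm, hop}, right has 7 {ash, bay, ivy, rose, pear, lily, poppy}.
  Root hop: left subtree has 5 nodes {daisy, plum, iris, tulip, elm}, right has 0 { }.
    Root tulip: left subtree has 3 nodes {daisy, plum, iris}, right has 1 {elm}.
      Root daisy: left subtree has 0 nodes { }, right has 2 {plum, iris}.
        Root plum: left subtree has 0 nodes { }, right has 1 {iris}.
  Root ash: left subtree has 0 nodes { }, right has 6 {bay, ivy, rose, pear, lily, poppy}.
    Root bay: left subtree has 0 nodes { }, right has 5 {ivy, rose, pear, lily, poppy}.
      Root pear: left subtree has 2 nodes {ivy, rose}, right has 2 {lily, poppy}.
        Root rose: left subtree has 1 node {ivy}, right has 0 { }.
        Root poppy: left subtree has 1 node {lily}, right has 0 { }.

teak, hop, tulip, daisy, plum, iris, elm, ash, bay, pear, rose, ivy, poppy, lily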